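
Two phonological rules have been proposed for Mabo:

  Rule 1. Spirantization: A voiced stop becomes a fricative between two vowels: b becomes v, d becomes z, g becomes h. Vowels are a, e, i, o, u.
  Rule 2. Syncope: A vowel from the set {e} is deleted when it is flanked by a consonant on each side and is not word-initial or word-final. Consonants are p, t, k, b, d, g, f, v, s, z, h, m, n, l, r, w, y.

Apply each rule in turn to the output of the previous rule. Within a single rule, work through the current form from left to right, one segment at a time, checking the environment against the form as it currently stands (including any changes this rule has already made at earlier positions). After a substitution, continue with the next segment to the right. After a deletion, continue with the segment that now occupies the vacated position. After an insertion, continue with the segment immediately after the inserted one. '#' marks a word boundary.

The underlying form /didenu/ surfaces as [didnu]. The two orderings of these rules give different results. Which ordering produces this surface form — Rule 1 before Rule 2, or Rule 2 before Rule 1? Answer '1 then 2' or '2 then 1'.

Order 1 then 2:
  1 Spirantization: [didenu] → [dizenu]
  2 Syncope: [dizenu] → [diznu]
  result: [diznu]
Order 2 then 1:
  2 Syncope: [didenu] → [didnu]
  1 Spirantization: no change — [didnu]
  result: [didnu]

2 then 1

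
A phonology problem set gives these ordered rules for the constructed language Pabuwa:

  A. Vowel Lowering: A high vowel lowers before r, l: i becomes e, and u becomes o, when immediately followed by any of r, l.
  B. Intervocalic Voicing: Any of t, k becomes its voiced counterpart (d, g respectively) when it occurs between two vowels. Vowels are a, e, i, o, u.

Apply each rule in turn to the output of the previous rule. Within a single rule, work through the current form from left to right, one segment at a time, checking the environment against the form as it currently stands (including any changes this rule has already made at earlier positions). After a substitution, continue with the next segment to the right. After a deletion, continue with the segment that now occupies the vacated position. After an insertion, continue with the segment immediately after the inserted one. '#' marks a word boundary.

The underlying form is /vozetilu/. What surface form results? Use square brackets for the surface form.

A Vowel Lowering: [vozetilu] → [vozetelu]
B Intervocalic Voicing: [vozetelu] → [vozedelu]

[vozedelu]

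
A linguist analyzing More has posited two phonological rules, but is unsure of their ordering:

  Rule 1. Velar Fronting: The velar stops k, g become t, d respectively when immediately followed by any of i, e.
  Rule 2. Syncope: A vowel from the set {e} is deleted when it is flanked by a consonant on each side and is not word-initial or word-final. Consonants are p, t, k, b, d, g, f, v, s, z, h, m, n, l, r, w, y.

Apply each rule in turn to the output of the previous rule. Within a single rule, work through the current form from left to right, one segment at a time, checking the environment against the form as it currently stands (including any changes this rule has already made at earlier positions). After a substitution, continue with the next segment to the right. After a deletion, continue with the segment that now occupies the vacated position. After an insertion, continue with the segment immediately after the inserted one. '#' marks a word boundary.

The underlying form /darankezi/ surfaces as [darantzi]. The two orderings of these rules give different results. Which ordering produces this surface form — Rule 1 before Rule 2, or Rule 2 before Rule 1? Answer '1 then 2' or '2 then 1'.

1 then 2

Order 1 then 2:
  1 Velar Fronting: [darankezi] → [darantezi]
  2 Syncope: [darantezi] → [darantzi]
  result: [darantzi]
Order 2 then 1:
  2 Syncope: [darankezi] → [darankzi]
  1 Velar Fronting: no change — [darankzi]
  result: [darankzi]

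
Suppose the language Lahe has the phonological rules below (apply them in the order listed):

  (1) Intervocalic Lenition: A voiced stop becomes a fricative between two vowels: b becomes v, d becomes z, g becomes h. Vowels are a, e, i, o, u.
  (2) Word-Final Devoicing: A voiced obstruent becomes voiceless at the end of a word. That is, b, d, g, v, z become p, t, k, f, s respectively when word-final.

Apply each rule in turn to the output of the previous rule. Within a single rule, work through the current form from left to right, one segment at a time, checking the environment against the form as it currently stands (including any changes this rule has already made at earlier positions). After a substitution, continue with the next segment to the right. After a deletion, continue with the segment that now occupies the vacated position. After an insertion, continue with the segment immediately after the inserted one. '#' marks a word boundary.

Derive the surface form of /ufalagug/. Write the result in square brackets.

(1) Intervocalic Lenition: [ufalagug] → [ufalahug]
(2) Word-Final Devoicing: [ufalahug] → [ufalahuk]

[ufalahuk]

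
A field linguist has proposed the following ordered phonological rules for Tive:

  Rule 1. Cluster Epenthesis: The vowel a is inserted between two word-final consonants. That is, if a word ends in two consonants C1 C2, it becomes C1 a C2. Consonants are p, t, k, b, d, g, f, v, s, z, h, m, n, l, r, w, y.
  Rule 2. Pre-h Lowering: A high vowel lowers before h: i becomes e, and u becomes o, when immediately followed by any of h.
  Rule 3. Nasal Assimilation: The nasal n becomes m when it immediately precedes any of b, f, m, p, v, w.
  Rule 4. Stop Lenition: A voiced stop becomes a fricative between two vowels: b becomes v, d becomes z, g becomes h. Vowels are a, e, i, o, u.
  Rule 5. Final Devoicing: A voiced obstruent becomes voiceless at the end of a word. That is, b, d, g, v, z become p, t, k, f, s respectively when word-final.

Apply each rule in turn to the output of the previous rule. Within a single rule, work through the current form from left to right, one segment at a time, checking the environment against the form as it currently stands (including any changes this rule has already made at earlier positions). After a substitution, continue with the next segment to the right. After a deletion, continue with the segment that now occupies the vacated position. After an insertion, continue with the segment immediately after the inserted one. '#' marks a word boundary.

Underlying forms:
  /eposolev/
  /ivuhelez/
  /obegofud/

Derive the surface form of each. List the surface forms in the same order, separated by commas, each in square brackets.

/eposolev/:
  Rule 1 Cluster Epenthesis: no change — [eposolev]
  Rule 2 Pre-h Lowering: no change — [eposolev]
  Rule 3 Nasal Assimilation: no change — [eposolev]
  Rule 4 Stop Lenition: no change — [eposolev]
  Rule 5 Final Devoicing: [eposolev] → [eposolef]
/ivuhelez/:
  Rule 1 Cluster Epenthesis: no change — [ivuhelez]
  Rule 2 Pre-h Lowering: [ivuhelez] → [ivohelez]
  Rule 3 Nasal Assimilation: no change — [ivohelez]
  Rule 4 Stop Lenition: no change — [ivohelez]
  Rule 5 Final Devoicing: [ivohelez] → [ivoheles]
/obegofud/:
  Rule 1 Cluster Epenthesis: no change — [obegofud]
  Rule 2 Pre-h Lowering: no change — [obegofud]
  Rule 3 Nasal Assimilation: no change — [obegofud]
  Rule 4 Stop Lenition: [obegofud] → [ovehofud]
  Rule 5 Final Devoicing: [ovehofud] → [ovehofut]

[eposolef], [ivoheles], [ovehofut]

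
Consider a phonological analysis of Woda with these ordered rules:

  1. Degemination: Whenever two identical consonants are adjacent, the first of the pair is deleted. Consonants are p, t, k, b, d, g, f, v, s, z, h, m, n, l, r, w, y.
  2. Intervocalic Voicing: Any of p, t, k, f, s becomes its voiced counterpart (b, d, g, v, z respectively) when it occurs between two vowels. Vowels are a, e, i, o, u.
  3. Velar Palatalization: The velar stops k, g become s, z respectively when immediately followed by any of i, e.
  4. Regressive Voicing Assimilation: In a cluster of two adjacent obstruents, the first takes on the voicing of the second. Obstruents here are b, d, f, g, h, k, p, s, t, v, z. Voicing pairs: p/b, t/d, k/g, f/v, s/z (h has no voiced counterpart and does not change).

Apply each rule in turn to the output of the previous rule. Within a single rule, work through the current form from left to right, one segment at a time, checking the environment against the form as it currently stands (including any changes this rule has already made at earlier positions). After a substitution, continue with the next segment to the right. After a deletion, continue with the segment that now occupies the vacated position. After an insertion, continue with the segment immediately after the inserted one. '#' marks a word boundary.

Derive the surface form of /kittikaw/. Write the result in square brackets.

[sidigaw]

1 Degemination: [kittikaw] → [kitikaw]
2 Intervocalic Voicing: [kitikaw] → [kidigaw]
3 Velar Palatalization: [kidigaw] → [sidigaw]
4 Regressive Voicing Assimilation: no change — [sidigaw]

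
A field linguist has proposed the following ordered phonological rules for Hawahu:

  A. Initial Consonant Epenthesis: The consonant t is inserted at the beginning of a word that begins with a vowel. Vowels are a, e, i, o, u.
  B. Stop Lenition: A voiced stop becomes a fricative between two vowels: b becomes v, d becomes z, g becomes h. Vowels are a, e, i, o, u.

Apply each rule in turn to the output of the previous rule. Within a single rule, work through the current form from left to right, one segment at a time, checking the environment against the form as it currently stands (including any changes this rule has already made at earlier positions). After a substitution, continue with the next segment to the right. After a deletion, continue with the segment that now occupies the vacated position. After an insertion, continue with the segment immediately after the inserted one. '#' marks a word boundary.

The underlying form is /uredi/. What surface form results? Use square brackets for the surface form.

[turezi]

A Initial Consonant Epenthesis: [uredi] → [turedi]
B Stop Lenition: [turedi] → [turezi]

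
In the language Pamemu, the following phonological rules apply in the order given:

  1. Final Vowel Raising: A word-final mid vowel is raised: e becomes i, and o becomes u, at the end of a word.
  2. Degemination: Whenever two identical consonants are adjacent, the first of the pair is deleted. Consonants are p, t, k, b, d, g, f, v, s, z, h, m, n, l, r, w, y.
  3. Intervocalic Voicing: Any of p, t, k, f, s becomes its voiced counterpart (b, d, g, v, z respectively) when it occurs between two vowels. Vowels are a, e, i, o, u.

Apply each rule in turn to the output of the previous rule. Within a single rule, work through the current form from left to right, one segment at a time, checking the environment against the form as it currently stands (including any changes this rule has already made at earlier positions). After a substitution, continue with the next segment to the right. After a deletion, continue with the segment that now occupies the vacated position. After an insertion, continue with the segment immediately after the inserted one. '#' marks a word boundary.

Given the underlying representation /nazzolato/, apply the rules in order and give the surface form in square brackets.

[nazoladu]

1 Final Vowel Raising: [nazzolato] → [nazzolatu]
2 Degemination: [nazzolatu] → [nazolatu]
3 Intervocalic Voicing: [nazolatu] → [nazoladu]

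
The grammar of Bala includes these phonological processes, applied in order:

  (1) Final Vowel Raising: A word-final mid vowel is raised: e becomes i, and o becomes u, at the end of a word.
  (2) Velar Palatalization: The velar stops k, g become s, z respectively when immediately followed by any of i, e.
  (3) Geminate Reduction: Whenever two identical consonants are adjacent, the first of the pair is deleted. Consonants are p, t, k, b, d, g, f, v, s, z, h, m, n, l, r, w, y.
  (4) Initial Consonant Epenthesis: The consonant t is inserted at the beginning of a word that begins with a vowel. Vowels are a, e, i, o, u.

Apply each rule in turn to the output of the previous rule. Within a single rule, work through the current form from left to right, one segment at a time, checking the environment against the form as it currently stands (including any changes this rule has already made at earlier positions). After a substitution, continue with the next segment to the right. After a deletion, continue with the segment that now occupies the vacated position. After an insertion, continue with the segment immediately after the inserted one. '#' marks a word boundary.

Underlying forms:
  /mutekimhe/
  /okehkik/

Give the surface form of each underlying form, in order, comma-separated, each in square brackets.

[mutesimhi], [tosehsik]

/mutekimhe/:
  (1) Final Vowel Raising: [mutekimhe] → [mutekimhi]
  (2) Velar Palatalization: [mutekimhi] → [mutesimhi]
  (3) Geminate Reduction: no change — [mutesimhi]
  (4) Initial Consonant Epenthesis: no change — [mutesimhi]
/okehkik/:
  (1) Final Vowel Raising: no change — [okehkik]
  (2) Velar Palatalization: [okehkik] → [osehsik]
  (3) Geminate Reduction: no change — [osehsik]
  (4) Initial Consonant Epenthesis: [osehsik] → [tosehsik]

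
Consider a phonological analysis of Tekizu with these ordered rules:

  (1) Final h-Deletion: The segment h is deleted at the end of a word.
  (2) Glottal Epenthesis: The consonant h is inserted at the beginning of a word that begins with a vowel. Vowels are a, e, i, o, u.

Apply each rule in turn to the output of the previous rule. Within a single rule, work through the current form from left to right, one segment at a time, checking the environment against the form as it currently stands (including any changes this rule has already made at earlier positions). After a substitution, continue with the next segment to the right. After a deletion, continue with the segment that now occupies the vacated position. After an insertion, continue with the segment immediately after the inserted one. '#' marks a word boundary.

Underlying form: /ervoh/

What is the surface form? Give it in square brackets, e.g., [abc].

[hervo]

(1) Final h-Deletion: [ervoh] → [ervo]
(2) Glottal Epenthesis: [ervo] → [hervo]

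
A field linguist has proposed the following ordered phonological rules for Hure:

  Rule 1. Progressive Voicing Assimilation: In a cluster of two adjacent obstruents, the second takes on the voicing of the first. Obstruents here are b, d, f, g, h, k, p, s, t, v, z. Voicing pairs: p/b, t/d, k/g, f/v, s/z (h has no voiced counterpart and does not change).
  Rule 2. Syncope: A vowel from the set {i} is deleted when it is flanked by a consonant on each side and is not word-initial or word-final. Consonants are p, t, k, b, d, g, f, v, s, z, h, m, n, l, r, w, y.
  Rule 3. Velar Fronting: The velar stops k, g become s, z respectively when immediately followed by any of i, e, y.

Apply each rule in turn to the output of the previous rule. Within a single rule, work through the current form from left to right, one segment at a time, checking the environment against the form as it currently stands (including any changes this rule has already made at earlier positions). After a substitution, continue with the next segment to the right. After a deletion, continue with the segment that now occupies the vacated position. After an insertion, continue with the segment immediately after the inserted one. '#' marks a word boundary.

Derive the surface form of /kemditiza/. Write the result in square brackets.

Rule 1 Progressive Voicing Assimilation: no change — [kemditiza]
Rule 2 Syncope: [kemditiza] → [kemdtza]
Rule 3 Velar Fronting: [kemdtza] → [semdtza]

[semdtza]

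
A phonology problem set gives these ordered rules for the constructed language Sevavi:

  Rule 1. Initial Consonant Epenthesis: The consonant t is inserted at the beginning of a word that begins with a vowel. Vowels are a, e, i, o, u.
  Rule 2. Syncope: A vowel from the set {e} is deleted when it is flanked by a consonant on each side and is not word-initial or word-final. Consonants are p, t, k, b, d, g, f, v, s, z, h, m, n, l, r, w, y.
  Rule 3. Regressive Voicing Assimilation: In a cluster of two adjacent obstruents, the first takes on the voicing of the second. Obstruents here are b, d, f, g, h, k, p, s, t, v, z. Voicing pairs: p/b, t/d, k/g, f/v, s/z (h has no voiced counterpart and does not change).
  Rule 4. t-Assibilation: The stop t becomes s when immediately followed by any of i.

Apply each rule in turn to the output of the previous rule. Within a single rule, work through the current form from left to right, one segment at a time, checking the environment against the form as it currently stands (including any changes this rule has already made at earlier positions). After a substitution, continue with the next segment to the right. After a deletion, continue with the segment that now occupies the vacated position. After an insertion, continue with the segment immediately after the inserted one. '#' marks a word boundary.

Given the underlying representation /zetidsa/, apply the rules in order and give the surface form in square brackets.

Rule 1 Initial Consonant Epenthesis: no change — [zetidsa]
Rule 2 Syncope: [zetidsa] → [ztidsa]
Rule 3 Regressive Voicing Assimilation: [ztidsa] → [stitsa]
Rule 4 t-Assibilation: [stitsa] → [ssitsa]

[ssitsa]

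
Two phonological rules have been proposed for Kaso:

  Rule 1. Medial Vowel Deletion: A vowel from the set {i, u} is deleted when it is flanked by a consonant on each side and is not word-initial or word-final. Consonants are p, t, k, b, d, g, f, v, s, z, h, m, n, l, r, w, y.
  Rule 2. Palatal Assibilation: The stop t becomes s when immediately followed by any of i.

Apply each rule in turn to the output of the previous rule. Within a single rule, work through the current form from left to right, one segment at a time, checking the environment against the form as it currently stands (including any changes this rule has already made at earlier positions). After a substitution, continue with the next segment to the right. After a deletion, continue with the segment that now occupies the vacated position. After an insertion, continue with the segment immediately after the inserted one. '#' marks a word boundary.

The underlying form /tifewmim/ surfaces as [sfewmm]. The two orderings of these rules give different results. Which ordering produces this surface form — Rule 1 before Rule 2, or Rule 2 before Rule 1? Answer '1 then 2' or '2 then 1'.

2 then 1

Order 1 then 2:
  1 Medial Vowel Deletion: [tifewmim] → [tfewmm]
  2 Palatal Assibilation: no change — [tfewmm]
  result: [tfewmm]
Order 2 then 1:
  2 Palatal Assibilation: [tifewmim] → [sifewmim]
  1 Medial Vowel Deletion: [sifewmim] → [sfewmm]
  result: [sfewmm]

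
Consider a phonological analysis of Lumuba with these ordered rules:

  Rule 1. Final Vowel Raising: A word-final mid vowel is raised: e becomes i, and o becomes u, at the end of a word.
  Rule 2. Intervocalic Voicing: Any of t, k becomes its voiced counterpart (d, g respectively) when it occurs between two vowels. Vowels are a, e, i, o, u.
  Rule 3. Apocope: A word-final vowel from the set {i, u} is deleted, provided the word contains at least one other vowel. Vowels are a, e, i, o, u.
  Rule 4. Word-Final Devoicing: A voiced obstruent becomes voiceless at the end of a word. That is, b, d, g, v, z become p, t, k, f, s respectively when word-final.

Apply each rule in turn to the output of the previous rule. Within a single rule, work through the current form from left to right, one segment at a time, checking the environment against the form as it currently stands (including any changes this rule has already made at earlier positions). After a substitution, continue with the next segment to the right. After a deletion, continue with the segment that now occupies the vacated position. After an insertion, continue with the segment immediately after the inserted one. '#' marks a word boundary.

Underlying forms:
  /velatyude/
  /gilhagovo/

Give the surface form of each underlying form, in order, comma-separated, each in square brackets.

/velatyude/:
  Rule 1 Final Vowel Raising: [velatyude] → [velatyudi]
  Rule 2 Intervocalic Voicing: no change — [velatyudi]
  Rule 3 Apocope: [velatyudi] → [velatyud]
  Rule 4 Word-Final Devoicing: [velatyud] → [velatyut]
/gilhagovo/:
  Rule 1 Final Vowel Raising: [gilhagovo] → [gilhagovu]
  Rule 2 Intervocalic Voicing: no change — [gilhagovu]
  Rule 3 Apocope: [gilhagovu] → [gilhagov]
  Rule 4 Word-Final Devoicing: [gilhagov] → [gilhagof]

[velatyut], [gilhagof]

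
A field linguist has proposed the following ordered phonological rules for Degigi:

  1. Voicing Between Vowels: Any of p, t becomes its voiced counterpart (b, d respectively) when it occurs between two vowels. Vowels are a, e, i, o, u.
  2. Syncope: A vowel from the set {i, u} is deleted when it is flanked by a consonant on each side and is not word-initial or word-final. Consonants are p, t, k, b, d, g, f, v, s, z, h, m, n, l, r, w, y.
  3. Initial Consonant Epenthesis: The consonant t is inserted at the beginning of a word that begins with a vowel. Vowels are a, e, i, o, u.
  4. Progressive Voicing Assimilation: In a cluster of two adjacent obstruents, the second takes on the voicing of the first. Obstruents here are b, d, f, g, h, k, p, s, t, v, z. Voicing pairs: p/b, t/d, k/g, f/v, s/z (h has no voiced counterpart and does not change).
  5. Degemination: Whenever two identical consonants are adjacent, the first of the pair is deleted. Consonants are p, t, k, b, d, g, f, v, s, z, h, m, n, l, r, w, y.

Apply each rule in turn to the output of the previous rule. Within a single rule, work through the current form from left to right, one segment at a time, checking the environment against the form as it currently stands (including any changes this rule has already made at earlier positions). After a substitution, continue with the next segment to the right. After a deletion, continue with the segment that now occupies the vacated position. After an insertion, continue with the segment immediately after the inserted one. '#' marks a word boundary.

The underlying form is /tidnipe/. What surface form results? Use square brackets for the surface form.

[tnbe]

1 Voicing Between Vowels: [tidnipe] → [tidnibe]
2 Syncope: [tidnibe] → [tdnbe]
3 Initial Consonant Epenthesis: no change — [tdnbe]
4 Progressive Voicing Assimilation: [tdnbe] → [ttnbe]
5 Degemination: [ttnbe] → [tnbe]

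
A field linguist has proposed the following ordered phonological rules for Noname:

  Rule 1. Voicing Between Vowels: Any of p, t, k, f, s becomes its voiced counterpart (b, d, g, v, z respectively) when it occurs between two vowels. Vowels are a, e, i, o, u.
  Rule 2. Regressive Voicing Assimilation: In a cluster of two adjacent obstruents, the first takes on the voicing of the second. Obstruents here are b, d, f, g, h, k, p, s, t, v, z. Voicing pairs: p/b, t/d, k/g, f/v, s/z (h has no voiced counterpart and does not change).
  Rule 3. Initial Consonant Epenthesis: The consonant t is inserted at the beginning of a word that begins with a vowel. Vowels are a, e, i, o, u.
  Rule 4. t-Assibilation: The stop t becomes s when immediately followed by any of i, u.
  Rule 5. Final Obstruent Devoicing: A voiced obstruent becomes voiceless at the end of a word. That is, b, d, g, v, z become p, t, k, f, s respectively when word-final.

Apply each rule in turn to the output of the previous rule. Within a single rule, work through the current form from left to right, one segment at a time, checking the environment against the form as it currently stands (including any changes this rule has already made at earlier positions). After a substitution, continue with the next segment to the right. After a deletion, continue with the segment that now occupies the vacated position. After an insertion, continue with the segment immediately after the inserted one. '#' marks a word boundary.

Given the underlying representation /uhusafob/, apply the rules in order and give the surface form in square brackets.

[suhuzavop]

Rule 1 Voicing Between Vowels: [uhusafob] → [uhuzavob]
Rule 2 Regressive Voicing Assimilation: no change — [uhuzavob]
Rule 3 Initial Consonant Epenthesis: [uhuzavob] → [tuhuzavob]
Rule 4 t-Assibilation: [tuhuzavob] → [suhuzavob]
Rule 5 Final Obstruent Devoicing: [suhuzavob] → [suhuzavop]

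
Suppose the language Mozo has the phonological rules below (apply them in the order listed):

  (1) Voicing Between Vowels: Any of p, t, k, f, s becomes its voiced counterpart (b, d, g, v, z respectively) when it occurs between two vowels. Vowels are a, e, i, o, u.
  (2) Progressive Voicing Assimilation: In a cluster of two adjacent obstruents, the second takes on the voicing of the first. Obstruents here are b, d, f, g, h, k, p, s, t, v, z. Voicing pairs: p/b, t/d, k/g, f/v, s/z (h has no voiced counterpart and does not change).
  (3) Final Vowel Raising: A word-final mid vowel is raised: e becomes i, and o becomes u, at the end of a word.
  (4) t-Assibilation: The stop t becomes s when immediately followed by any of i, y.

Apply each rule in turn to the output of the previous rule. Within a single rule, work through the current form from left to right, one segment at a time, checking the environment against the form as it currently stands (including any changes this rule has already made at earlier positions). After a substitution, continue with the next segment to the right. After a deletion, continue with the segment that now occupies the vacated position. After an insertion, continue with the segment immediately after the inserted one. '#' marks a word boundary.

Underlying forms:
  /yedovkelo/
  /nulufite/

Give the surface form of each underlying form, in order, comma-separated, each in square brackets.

/yedovkelo/:
  (1) Voicing Between Vowels: no change — [yedovkelo]
  (2) Progressive Voicing Assimilation: [yedovkelo] → [yedovgelo]
  (3) Final Vowel Raising: [yedovgelo] → [yedovgelu]
  (4) t-Assibilation: no change — [yedovgelu]
/nulufite/:
  (1) Voicing Between Vowels: [nulufite] → [nuluvide]
  (2) Progressive Voicing Assimilation: no change — [nuluvide]
  (3) Final Vowel Raising: [nuluvide] → [nuluvidi]
  (4) t-Assibilation: no change — [nuluvidi]

[yedovgelu], [nuluvidi]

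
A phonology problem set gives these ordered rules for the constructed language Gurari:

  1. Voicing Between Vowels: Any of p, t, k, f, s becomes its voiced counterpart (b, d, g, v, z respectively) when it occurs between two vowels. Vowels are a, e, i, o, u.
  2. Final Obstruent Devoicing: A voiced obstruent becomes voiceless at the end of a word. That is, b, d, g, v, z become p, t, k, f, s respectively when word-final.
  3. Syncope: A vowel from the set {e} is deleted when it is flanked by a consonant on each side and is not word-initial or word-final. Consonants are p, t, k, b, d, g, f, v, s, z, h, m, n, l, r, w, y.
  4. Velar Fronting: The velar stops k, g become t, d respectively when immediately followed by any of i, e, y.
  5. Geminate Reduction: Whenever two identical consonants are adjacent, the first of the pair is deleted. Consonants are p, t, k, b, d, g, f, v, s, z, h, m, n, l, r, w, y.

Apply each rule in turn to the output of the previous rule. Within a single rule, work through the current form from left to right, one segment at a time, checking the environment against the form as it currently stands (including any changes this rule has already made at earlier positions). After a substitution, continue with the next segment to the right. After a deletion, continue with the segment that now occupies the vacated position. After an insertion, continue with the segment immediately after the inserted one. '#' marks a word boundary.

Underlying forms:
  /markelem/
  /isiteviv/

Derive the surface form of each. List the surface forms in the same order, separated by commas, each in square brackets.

[marklm], [izidvif]

/markelem/:
  1 Voicing Between Vowels: no change — [markelem]
  2 Final Obstruent Devoicing: no change — [markelem]
  3 Syncope: [markelem] → [marklm]
  4 Velar Fronting: no change — [marklm]
  5 Geminate Reduction: no change — [marklm]
/isiteviv/:
  1 Voicing Between Vowels: [isiteviv] → [izideviv]
  2 Final Obstruent Devoicing: [izideviv] → [izidevif]
  3 Syncope: [izidevif] → [izidvif]
  4 Velar Fronting: no change — [izidvif]
  5 Geminate Reduction: no change — [izidvif]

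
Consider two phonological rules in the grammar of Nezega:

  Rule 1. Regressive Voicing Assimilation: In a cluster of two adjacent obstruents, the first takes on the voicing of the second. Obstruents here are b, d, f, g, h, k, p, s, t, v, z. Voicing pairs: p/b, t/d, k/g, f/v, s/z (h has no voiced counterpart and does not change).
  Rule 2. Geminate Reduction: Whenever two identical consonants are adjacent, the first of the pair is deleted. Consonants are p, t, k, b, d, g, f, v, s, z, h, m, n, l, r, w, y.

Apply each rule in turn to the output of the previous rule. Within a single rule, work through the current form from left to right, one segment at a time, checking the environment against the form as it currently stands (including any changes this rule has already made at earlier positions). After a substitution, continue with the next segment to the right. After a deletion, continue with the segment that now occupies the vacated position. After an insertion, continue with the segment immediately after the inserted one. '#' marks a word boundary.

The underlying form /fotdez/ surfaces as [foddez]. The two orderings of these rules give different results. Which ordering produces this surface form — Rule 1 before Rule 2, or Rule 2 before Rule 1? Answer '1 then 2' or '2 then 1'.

2 then 1

Order 1 then 2:
  1 Regressive Voicing Assimilation: [fotdez] → [foddez]
  2 Geminate Reduction: [foddez] → [fodez]
  result: [fodez]
Order 2 then 1:
  2 Geminate Reduction: no change — [fotdez]
  1 Regressive Voicing Assimilation: [fotdez] → [foddez]
  result: [foddez]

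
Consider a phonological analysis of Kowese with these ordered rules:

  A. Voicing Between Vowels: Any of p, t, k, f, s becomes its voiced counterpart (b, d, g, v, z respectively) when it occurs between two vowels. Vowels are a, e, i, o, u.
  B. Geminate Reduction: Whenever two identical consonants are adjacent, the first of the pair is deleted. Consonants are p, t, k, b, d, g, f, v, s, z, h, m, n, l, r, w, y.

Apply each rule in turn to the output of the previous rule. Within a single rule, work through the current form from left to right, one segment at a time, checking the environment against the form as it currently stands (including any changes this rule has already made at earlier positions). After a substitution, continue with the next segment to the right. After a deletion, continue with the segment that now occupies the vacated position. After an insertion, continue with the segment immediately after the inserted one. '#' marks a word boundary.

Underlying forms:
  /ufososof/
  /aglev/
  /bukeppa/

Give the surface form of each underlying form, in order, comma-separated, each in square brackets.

/ufososof/:
  A Voicing Between Vowels: [ufososof] → [uvozozof]
  B Geminate Reduction: no change — [uvozozof]
/aglev/:
  A Voicing Between Vowels: no change — [aglev]
  B Geminate Reduction: no change — [aglev]
/bukeppa/:
  A Voicing Between Vowels: [bukeppa] → [bugeppa]
  B Geminate Reduction: [bugeppa] → [bugepa]

[uvozozof], [aglev], [bugepa]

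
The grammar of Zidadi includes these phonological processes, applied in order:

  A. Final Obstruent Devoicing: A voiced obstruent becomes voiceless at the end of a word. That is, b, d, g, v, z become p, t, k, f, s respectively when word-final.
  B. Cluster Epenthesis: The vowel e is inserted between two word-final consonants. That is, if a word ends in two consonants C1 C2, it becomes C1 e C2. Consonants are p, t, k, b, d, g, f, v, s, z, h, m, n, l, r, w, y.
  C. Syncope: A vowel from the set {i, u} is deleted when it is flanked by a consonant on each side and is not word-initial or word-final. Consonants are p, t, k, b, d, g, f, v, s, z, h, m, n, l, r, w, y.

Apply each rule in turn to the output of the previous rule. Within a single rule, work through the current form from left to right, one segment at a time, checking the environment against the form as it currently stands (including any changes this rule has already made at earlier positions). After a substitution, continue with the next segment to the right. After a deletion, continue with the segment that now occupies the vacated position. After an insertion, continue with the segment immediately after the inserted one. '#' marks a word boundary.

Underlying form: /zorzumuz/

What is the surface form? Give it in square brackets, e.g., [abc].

A Final Obstruent Devoicing: [zorzumuz] → [zorzumus]
B Cluster Epenthesis: no change — [zorzumus]
C Syncope: [zorzumus] → [zorzms]

[zorzms]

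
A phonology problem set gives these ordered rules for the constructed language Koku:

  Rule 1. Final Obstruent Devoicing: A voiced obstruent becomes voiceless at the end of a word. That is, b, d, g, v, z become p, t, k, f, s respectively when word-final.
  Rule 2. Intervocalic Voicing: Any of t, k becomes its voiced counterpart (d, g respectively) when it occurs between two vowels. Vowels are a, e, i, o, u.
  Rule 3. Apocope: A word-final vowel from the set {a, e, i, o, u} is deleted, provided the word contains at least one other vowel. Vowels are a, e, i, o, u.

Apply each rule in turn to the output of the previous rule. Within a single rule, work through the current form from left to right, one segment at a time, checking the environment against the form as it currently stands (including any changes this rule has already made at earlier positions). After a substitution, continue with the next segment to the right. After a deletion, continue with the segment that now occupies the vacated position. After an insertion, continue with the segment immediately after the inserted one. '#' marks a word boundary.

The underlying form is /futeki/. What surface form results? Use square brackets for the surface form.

Rule 1 Final Obstruent Devoicing: no change — [futeki]
Rule 2 Intervocalic Voicing: [futeki] → [fudegi]
Rule 3 Apocope: [fudegi] → [fudeg]

[fudeg]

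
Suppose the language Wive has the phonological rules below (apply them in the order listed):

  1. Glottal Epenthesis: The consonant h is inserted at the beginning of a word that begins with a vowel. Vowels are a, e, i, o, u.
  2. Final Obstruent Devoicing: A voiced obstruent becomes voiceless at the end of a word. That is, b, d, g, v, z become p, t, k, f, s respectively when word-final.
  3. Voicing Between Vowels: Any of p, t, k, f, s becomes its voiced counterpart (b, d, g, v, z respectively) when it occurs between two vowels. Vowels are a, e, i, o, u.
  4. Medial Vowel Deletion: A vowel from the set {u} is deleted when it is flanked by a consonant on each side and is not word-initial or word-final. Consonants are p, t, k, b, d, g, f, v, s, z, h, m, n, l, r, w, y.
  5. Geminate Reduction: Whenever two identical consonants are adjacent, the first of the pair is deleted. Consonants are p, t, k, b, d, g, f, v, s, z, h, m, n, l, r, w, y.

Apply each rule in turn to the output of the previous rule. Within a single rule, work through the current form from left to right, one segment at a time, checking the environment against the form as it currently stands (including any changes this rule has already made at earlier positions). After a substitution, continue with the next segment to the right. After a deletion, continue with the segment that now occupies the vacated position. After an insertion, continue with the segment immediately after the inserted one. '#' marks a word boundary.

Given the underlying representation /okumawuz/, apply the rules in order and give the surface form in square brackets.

[hogmaws]

1 Glottal Epenthesis: [okumawuz] → [hokumawuz]
2 Final Obstruent Devoicing: [hokumawuz] → [hokumawus]
3 Voicing Between Vowels: [hokumawus] → [hogumawus]
4 Medial Vowel Deletion: [hogumawus] → [hogmaws]
5 Geminate Reduction: no change — [hogmaws]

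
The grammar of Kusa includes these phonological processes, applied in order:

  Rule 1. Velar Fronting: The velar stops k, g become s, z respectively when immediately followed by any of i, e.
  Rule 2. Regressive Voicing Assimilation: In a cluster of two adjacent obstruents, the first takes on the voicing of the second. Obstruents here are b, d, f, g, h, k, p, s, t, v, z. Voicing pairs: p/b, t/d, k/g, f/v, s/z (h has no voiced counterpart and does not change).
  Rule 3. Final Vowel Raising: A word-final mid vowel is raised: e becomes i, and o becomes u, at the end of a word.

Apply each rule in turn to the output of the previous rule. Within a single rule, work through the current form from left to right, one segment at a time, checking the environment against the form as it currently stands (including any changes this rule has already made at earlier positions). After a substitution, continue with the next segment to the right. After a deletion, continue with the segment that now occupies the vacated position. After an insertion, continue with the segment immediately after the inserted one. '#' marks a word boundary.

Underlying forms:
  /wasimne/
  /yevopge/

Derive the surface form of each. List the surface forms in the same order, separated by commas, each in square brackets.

[wasimni], [yevobzi]

/wasimne/:
  Rule 1 Velar Fronting: no change — [wasimne]
  Rule 2 Regressive Voicing Assimilation: no change — [wasimne]
  Rule 3 Final Vowel Raising: [wasimne] → [wasimni]
/yevopge/:
  Rule 1 Velar Fronting: [yevopge] → [yevopze]
  Rule 2 Regressive Voicing Assimilation: [yevopze] → [yevobze]
  Rule 3 Final Vowel Raising: [yevobze] → [yevobzi]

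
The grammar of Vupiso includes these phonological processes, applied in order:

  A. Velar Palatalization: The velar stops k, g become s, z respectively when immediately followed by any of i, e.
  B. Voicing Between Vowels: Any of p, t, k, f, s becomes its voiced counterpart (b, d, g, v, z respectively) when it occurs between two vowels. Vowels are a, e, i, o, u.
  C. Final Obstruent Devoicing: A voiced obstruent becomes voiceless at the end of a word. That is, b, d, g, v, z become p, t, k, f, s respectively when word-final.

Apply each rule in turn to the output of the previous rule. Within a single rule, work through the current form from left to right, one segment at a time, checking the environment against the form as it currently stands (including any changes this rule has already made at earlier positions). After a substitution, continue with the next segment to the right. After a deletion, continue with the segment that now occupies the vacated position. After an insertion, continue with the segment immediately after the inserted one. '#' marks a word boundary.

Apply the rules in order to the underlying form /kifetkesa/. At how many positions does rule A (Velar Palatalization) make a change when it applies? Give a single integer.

A Velar Palatalization: [kifetkesa] → [sifetsesa]
B Voicing Between Vowels: [sifetsesa] → [sivetseza]
C Final Obstruent Devoicing: no change — [sivetseza]
Rule A changed 2 position(s).

2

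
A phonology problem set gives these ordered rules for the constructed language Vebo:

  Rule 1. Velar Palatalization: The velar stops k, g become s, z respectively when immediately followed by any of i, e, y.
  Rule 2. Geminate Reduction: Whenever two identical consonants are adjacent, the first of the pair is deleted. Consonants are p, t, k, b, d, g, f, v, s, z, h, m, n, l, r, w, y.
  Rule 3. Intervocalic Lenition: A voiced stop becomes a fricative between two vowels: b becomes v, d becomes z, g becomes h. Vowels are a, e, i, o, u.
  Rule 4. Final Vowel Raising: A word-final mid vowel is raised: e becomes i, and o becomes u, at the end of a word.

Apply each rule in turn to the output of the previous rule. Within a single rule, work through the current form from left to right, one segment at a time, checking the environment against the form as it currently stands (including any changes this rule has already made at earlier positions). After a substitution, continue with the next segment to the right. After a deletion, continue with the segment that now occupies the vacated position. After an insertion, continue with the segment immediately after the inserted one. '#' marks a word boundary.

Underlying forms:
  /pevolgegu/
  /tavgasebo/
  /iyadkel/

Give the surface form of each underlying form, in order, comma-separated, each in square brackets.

/pevolgegu/:
  Rule 1 Velar Palatalization: [pevolgegu] → [pevolzegu]
  Rule 2 Geminate Reduction: no change — [pevolzegu]
  Rule 3 Intervocalic Lenition: [pevolzegu] → [pevolzehu]
  Rule 4 Final Vowel Raising: no change — [pevolzehu]
/tavgasebo/:
  Rule 1 Velar Palatalization: no change — [tavgasebo]
  Rule 2 Geminate Reduction: no change — [tavgasebo]
  Rule 3 Intervocalic Lenition: [tavgasebo] → [tavgasevo]
  Rule 4 Final Vowel Raising: [tavgasevo] → [tavgasevu]
/iyadkel/:
  Rule 1 Velar Palatalization: [iyadkel] → [iyadsel]
  Rule 2 Geminate Reduction: no change — [iyadsel]
  Rule 3 Intervocalic Lenition: no change — [iyadsel]
  Rule 4 Final Vowel Raising: no change — [iyadsel]

[pevolzehu], [tavgasevu], [iyadsel]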